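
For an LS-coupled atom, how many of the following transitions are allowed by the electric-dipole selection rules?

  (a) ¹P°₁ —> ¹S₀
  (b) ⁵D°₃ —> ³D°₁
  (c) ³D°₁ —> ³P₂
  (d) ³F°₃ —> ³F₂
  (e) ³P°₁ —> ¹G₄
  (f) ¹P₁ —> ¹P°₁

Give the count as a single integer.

(a) allowed
(b) forbidden (parity, ΔS, ΔJ fail)
(c) allowed
(d) allowed
(e) forbidden (ΔS, ΔL, ΔJ fail)
(f) allowed
Total allowed: 4 of 6.

4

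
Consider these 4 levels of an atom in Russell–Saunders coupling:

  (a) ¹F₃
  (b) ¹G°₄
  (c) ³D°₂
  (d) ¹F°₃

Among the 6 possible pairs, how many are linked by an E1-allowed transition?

2

(a)–(b): allowed.
(a)–(c): forbidden (ΔS).
(a)–(d): allowed.
(b)–(c): forbidden (parity, ΔS, ΔL, ΔJ).
(b)–(d): forbidden (parity).
(c)–(d): forbidden (parity, ΔS).
Allowed pairs: 2 of 6.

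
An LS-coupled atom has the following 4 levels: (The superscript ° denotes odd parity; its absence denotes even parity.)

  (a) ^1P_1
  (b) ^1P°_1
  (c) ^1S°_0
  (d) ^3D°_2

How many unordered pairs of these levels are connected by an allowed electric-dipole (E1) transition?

(a)–(b): allowed.
(a)–(c): allowed.
(a)–(d): forbidden (ΔS).
(b)–(c): forbidden (parity).
(b)–(d): forbidden (parity, ΔS).
(c)–(d): forbidden (parity, ΔS, ΔL, ΔJ).
Allowed pairs: 2 of 6.

2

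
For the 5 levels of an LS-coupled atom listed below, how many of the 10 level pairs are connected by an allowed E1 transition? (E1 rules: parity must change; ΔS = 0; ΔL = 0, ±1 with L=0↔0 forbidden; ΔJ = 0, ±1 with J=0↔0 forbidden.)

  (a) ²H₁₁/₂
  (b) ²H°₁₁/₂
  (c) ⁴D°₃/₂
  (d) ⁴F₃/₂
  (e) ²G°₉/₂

(a)–(b): allowed.
(a)–(c): forbidden (ΔS, ΔL, ΔJ).
(a)–(d): forbidden (parity, ΔS, ΔL, ΔJ).
(a)–(e): allowed.
(b)–(c): forbidden (parity, ΔS, ΔL, ΔJ).
(b)–(d): forbidden (ΔS, ΔL, ΔJ).
(b)–(e): forbidden (parity).
(c)–(d): allowed.
(c)–(e): forbidden (parity, ΔS, ΔL, ΔJ).
(d)–(e): forbidden (ΔS, ΔJ).
Allowed pairs: 3 of 10.

3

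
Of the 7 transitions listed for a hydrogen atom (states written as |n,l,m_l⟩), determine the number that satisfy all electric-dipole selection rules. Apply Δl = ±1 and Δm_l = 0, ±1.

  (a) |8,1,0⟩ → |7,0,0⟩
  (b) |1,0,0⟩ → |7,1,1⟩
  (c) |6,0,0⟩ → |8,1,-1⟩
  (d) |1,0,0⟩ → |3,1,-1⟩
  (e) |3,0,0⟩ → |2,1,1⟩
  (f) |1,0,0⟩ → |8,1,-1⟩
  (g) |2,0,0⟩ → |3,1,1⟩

7

(a) allowed
(b) allowed
(c) allowed
(d) allowed
(e) allowed
(f) allowed
(g) allowed
Total allowed: 7 of 7.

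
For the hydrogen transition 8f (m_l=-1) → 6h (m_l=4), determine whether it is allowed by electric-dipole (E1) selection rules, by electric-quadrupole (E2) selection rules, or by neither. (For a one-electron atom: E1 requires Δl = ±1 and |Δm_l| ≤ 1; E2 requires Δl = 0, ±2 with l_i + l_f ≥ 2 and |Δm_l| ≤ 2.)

Δl = 5 − 3 = +2; l_i + l_f = 8.
Δm_l = +5.
E1 (Δl = ±1, |Δm_l| ≤ 1): not satisfied.
E2 (Δl = 0,±2, l_i+l_f ≥ 2, |Δm_l| ≤ 2): not satisfied.

neither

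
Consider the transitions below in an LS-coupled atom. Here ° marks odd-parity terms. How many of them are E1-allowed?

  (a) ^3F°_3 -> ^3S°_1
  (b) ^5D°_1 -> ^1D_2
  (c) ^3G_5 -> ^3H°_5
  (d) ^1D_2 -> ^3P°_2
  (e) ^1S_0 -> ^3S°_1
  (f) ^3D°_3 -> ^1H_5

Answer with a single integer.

(a) forbidden (parity, ΔL, ΔJ fail)
(b) forbidden (ΔS fails)
(c) allowed
(d) forbidden (ΔS fails)
(e) forbidden (ΔS, ΔL fail)
(f) forbidden (ΔS, ΔL, ΔJ fail)
Total allowed: 1 of 6.

1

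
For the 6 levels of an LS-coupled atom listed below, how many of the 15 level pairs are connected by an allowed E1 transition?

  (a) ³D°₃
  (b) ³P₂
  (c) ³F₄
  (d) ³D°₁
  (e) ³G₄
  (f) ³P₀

4

(a)–(b): allowed.
(a)–(c): allowed.
(a)–(d): forbidden (parity, ΔJ).
(a)–(e): forbidden (ΔL).
(a)–(f): forbidden (ΔJ).
(b)–(c): forbidden (parity, ΔL, ΔJ).
(b)–(d): allowed.
(b)–(e): forbidden (parity, ΔL, ΔJ).
(b)–(f): forbidden (parity, ΔJ).
(c)–(d): forbidden (ΔJ).
(c)–(e): forbidden (parity).
(c)–(f): forbidden (parity, ΔL, ΔJ).
(d)–(e): forbidden (ΔL, ΔJ).
(d)–(f): allowed.
(e)–(f): forbidden (parity, ΔL, ΔJ).
Allowed pairs: 4 of 15.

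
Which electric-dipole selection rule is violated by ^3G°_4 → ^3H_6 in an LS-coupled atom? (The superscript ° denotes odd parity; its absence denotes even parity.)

Reading off the term symbols: S 1→1, L 4→5, J 4→6, parity odd→even.
Parity must change: odd → even — satisfied.
ΔL = 0, ±1 (not L=0↔0): L: 4 → 5, ΔL = +1 — satisfied.
ΔS = 0: S: 1 → 1 — satisfied.
ΔJ = 0, ±1 (not J=0↔0): J: 4 → 6, ΔJ = +2 — violated.

the ΔJ = 0, ±1 rule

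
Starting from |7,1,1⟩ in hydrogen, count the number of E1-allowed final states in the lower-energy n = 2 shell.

1

E1 requires Δl = ±1, so l_f ∈ {0, 2}; with 0 ≤ l_f ≤ n_f−1 = 1, the allowed l_f values are {0}.
For l_f = 0: m_f ∈ {m_i−1, m_i, m_i+1} ∩ [−0, 0] = {0} → 1 state.
Total: 1.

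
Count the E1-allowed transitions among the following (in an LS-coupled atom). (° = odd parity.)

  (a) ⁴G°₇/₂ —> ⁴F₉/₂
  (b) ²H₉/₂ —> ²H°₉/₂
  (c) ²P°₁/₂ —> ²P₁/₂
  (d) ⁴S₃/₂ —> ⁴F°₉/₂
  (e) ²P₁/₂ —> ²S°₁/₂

(a) allowed
(b) allowed
(c) allowed
(d) forbidden (ΔL, ΔJ fail)
(e) allowed
Total allowed: 4 of 5.

4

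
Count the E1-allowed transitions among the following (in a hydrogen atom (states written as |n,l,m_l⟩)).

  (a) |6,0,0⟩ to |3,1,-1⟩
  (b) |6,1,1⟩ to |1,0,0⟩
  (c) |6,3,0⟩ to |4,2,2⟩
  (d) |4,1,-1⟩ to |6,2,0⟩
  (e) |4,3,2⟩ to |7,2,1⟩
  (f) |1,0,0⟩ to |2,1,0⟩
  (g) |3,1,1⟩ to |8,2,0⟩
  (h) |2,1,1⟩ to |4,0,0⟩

(a) allowed
(b) allowed
(c) forbidden — Δm_l = +2 (E1 requires Δm_l = 0, ±1)
(d) allowed
(e) allowed
(f) allowed
(g) allowed
(h) allowed
Total allowed: 7 of 8.

7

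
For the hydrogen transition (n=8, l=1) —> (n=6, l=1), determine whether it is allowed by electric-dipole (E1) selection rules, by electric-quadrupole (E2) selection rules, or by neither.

Δl = 1 − 1 = +0; l_i + l_f = 2.
E1 (Δl = ±1): not satisfied.
E2 (Δl = 0,±2, l_i+l_f ≥ 2): satisfied.

E2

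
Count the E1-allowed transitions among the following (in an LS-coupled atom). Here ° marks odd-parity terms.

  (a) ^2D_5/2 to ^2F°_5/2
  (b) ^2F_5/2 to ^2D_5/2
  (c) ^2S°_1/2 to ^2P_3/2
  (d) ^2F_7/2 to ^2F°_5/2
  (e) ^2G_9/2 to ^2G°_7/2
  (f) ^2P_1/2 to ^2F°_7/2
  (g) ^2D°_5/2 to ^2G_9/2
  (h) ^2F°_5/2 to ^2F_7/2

(a) allowed
(b) forbidden (parity fails)
(c) allowed
(d) allowed
(e) allowed
(f) forbidden (ΔL, ΔJ fail)
(g) forbidden (ΔL, ΔJ fail)
(h) allowed
Total allowed: 5 of 8.

5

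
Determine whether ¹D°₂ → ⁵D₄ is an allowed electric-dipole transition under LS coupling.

Reading off the term symbols: S 0→2, L 2→2, J 2→4, parity odd→even.
Parity must change: odd → even — satisfied.
ΔS = 0: S: 0 → 2 — violated.
ΔL = 0, ±1 (not L=0↔0): L: 2 → 2, ΔL = +0 — satisfied.
ΔJ = 0, ±1 (not J=0↔0): J: 2 → 4, ΔJ = +2 — violated.
Rule(s) violated: ΔS, ΔJ.

forbidden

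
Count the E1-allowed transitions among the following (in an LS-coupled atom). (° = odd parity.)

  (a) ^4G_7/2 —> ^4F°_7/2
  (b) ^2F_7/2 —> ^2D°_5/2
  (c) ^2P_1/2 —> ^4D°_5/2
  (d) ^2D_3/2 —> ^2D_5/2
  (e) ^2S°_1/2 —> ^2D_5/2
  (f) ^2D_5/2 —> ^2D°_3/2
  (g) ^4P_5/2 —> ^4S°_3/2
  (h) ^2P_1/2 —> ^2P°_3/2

(a) allowed
(b) allowed
(c) forbidden (ΔS, ΔJ fail)
(d) forbidden (parity fails)
(e) forbidden (ΔL, ΔJ fail)
(f) allowed
(g) allowed
(h) allowed
Total allowed: 5 of 8.

5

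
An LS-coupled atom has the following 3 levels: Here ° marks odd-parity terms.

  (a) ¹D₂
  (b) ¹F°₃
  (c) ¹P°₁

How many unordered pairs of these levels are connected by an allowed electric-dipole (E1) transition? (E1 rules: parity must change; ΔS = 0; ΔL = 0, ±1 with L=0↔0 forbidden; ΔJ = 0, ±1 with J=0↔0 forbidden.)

2

(a)–(b): allowed.
(a)–(c): allowed.
(b)–(c): forbidden (parity, ΔL, ΔJ).
Allowed pairs: 2 of 3.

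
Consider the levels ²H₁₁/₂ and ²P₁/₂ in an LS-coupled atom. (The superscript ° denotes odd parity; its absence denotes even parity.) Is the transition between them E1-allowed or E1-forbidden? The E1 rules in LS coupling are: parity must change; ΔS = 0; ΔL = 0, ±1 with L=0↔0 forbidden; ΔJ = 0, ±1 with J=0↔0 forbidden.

ΔS = 0: S: 1/2 → 1/2 — satisfied.
Parity must change: even → even — violated.
ΔJ = 0, ±1 (not J=0↔0): J: 11/2 → 1/2, ΔJ = -5 — violated.
ΔL = 0, ±1 (not L=0↔0): L: 5 → 1, ΔL = -4 — violated.
Rule(s) violated: parity, ΔL, ΔJ.

forbidden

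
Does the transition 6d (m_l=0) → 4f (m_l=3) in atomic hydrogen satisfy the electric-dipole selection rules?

forbidden

l: 2 → 3 (Δl = +1). Δl = ±1 ✓.
Δm_l = 3 − (0) = +3. E1 requires Δm_l = 0, ±1: ✗.
The transition is electric-dipole forbidden.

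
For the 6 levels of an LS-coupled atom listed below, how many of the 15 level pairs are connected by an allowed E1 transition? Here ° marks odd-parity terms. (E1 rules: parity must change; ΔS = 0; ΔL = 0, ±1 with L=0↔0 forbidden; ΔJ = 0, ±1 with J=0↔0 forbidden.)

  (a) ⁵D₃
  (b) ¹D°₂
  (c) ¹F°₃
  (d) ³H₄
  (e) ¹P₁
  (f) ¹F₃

(a)–(b): forbidden (ΔS).
(a)–(c): forbidden (ΔS).
(a)–(d): forbidden (parity, ΔS, ΔL).
(a)–(e): forbidden (parity, ΔS, ΔJ).
(a)–(f): forbidden (parity, ΔS).
(b)–(c): forbidden (parity).
(b)–(d): forbidden (ΔS, ΔL, ΔJ).
(b)–(e): allowed.
(b)–(f): allowed.
(c)–(d): forbidden (ΔS, ΔL).
(c)–(e): forbidden (ΔL, ΔJ).
(c)–(f): allowed.
(d)–(e): forbidden (parity, ΔS, ΔL, ΔJ).
(d)–(f): forbidden (parity, ΔS, ΔL).
(e)–(f): forbidden (parity, ΔL, ΔJ).
Allowed pairs: 3 of 15.

3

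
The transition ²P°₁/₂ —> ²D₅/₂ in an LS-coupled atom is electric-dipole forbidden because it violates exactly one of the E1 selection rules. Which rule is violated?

the ΔJ = 0, ±1 rule

Initial level: S=1/2, L=1, J=1/2, parity odd. Final level: S=1/2, L=2, J=5/2, parity even.
ΔL = 0, ±1 (not L=0↔0): L: 1 → 2, ΔL = +1 — ok.
ΔJ = 0, ±1 (not J=0↔0): J: 1/2 → 5/2, ΔJ = +2 — fails.
Parity must change: odd → even — ok.
ΔS = 0: S: 1/2 → 1/2 — ok.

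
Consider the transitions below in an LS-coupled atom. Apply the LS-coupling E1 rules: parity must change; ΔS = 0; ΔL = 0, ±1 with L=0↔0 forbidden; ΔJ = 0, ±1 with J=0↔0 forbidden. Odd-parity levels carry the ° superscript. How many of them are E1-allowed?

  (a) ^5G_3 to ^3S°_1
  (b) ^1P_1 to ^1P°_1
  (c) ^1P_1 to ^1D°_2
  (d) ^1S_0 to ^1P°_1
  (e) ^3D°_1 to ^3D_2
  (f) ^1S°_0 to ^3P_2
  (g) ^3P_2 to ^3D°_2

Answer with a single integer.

5

(a) forbidden (ΔS, ΔL, ΔJ fail)
(b) allowed
(c) allowed
(d) allowed
(e) allowed
(f) forbidden (ΔS, ΔJ fail)
(g) allowed
Total allowed: 5 of 7.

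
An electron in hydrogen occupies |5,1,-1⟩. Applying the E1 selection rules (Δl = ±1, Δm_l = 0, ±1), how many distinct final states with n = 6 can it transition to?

E1 requires Δl = ±1, so l_f ∈ {0, 2}; with 0 ≤ l_f ≤ n_f−1 = 5, the allowed l_f values are {0, 2}.
For l_f = 0: m_f ∈ {m_i−1, m_i, m_i+1} ∩ [−0, 0] = {0} → 1 state.
For l_f = 2: m_f ∈ {m_i−1, m_i, m_i+1} ∩ [−2, 2] = {-2, -1, 0} → 3 states.
Total: 4.

4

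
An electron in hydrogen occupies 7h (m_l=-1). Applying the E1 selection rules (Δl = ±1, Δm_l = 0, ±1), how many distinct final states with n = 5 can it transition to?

E1 requires Δl = ±1, so l_f ∈ {4, 6}; with 0 ≤ l_f ≤ n_f−1 = 4, the allowed l_f values are {4}.
For l_f = 4: m_f ∈ {m_i−1, m_i, m_i+1} ∩ [−4, 4] = {-2, -1, 0} → 3 states.
Total: 3.

3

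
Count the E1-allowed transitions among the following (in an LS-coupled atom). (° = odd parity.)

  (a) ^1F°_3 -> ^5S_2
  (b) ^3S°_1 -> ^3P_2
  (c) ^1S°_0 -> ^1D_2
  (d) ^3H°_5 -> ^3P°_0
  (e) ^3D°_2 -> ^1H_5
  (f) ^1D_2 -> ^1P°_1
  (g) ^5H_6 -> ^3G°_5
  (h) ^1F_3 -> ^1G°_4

(a) forbidden (ΔS, ΔL fail)
(b) allowed
(c) forbidden (ΔL, ΔJ fail)
(d) forbidden (parity, ΔL, ΔJ fail)
(e) forbidden (ΔS, ΔL, ΔJ fail)
(f) allowed
(g) forbidden (ΔS fails)
(h) allowed
Total allowed: 3 of 8.

3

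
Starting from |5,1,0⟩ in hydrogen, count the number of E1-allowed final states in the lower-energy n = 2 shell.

E1 requires Δl = ±1, so l_f ∈ {0, 2}; with 0 ≤ l_f ≤ n_f−1 = 1, the allowed l_f values are {0}.
For l_f = 0: m_f ∈ {m_i−1, m_i, m_i+1} ∩ [−0, 0] = {0} → 1 state.
Total: 1.

1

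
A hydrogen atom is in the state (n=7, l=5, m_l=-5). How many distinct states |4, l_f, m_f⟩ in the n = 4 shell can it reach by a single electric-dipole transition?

E1 requires l_f ∈ {4, 6}, but neither lies in [0, 3], so no final state is reachable.
Total: 0.

0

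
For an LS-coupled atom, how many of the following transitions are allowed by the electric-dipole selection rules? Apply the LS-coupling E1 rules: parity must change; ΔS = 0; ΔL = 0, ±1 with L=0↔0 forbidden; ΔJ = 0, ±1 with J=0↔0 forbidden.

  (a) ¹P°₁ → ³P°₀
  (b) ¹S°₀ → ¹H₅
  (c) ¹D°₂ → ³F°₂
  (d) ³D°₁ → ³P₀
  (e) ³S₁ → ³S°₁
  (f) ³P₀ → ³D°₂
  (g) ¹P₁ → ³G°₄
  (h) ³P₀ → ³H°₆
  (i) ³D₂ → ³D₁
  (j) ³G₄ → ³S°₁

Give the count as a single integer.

1

(a) forbidden (parity, ΔS fail)
(b) forbidden (ΔL, ΔJ fail)
(c) forbidden (parity, ΔS fail)
(d) allowed
(e) forbidden (ΔL fails)
(f) forbidden (ΔJ fails)
(g) forbidden (ΔS, ΔL, ΔJ fail)
(h) forbidden (ΔL, ΔJ fail)
(i) forbidden (parity fails)
(j) forbidden (ΔL, ΔJ fail)
Total allowed: 1 of 10.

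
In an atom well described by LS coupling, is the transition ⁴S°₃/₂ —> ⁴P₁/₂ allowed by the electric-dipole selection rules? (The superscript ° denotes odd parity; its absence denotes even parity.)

allowed

Initial level: S=3/2, L=0, J=3/2, parity odd. Final level: S=3/2, L=1, J=1/2, parity even.
ΔS = 0: S: 3/2 → 3/2 — ok.
ΔL = 0, ±1 (not L=0↔0): L: 0 → 1, ΔL = +1 — ok.
Parity must change: odd → even — ok.
ΔJ = 0, ±1 (not J=0↔0): J: 3/2 → 1/2, ΔJ = -1 — ok.
All four E1 rules are satisfied.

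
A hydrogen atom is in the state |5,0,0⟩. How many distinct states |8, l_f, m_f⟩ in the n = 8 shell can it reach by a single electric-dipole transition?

E1 requires Δl = ±1, so l_f ∈ {-1, 1}; with 0 ≤ l_f ≤ n_f−1 = 7, the allowed l_f values are {1}.
For l_f = 1: m_f ∈ {m_i−1, m_i, m_i+1} ∩ [−1, 1] = {-1, 0, 1} → 3 states.
Total: 3.

3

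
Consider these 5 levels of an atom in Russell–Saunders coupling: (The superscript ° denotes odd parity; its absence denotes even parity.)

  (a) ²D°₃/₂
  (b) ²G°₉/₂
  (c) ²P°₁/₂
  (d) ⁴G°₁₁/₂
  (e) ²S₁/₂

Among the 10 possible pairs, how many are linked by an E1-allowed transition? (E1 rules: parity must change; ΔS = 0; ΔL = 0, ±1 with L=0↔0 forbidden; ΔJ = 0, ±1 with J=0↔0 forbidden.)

1

(a)–(b): forbidden (parity, ΔL, ΔJ).
(a)–(c): forbidden (parity).
(a)–(d): forbidden (parity, ΔS, ΔL, ΔJ).
(a)–(e): forbidden (ΔL).
(b)–(c): forbidden (parity, ΔL, ΔJ).
(b)–(d): forbidden (parity, ΔS).
(b)–(e): forbidden (ΔL, ΔJ).
(c)–(d): forbidden (parity, ΔS, ΔL, ΔJ).
(c)–(e): allowed.
(d)–(e): forbidden (ΔS, ΔL, ΔJ).
Allowed pairs: 1 of 10.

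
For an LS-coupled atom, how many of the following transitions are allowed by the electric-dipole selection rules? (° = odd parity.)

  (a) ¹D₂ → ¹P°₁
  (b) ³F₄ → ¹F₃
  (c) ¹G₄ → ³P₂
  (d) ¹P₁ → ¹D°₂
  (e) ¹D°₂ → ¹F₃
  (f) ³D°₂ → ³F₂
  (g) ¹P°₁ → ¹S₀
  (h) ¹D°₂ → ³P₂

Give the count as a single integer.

5

(a) allowed
(b) forbidden (parity, ΔS fail)
(c) forbidden (parity, ΔS, ΔL, ΔJ fail)
(d) allowed
(e) allowed
(f) allowed
(g) allowed
(h) forbidden (ΔS fails)
Total allowed: 5 of 8.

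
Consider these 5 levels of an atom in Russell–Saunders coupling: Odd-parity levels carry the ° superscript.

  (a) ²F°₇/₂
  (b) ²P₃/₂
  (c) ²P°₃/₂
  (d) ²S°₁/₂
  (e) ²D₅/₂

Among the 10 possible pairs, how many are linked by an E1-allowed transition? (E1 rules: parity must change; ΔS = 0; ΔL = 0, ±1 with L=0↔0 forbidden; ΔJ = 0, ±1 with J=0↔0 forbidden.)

(a)–(b): forbidden (ΔL, ΔJ).
(a)–(c): forbidden (parity, ΔL, ΔJ).
(a)–(d): forbidden (parity, ΔL, ΔJ).
(a)–(e): allowed.
(b)–(c): allowed.
(b)–(d): allowed.
(b)–(e): forbidden (parity).
(c)–(d): forbidden (parity).
(c)–(e): allowed.
(d)–(e): forbidden (ΔL, ΔJ).
Allowed pairs: 4 of 10.

4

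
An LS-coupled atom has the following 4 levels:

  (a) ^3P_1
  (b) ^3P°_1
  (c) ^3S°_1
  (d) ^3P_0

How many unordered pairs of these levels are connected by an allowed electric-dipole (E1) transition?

(a)–(b): allowed.
(a)–(c): allowed.
(a)–(d): forbidden (parity).
(b)–(c): forbidden (parity).
(b)–(d): allowed.
(c)–(d): allowed.
Allowed pairs: 4 of 6.

4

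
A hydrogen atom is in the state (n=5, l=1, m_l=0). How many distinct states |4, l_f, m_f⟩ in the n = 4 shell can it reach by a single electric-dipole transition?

E1 requires Δl = ±1, so l_f ∈ {0, 2}; with 0 ≤ l_f ≤ n_f−1 = 3, the allowed l_f values are {0, 2}.
For l_f = 0: m_f ∈ {m_i−1, m_i, m_i+1} ∩ [−0, 0] = {0} → 1 state.
For l_f = 2: m_f ∈ {m_i−1, m_i, m_i+1} ∩ [−2, 2] = {-1, 0, 1} → 3 states.
Total: 4.

4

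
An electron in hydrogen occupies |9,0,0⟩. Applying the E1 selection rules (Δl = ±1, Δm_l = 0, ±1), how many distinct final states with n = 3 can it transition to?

3

E1 requires Δl = ±1, so l_f ∈ {-1, 1}; with 0 ≤ l_f ≤ n_f−1 = 2, the allowed l_f values are {1}.
For l_f = 1: m_f ∈ {m_i−1, m_i, m_i+1} ∩ [−1, 1] = {-1, 0, 1} → 3 states.
Total: 3.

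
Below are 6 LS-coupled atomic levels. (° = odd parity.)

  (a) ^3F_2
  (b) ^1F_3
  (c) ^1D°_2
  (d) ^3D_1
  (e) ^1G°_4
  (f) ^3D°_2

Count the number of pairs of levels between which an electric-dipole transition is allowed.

(a)–(b): forbidden (parity, ΔS).
(a)–(c): forbidden (ΔS).
(a)–(d): forbidden (parity).
(a)–(e): forbidden (ΔS, ΔJ).
(a)–(f): allowed.
(b)–(c): allowed.
(b)–(d): forbidden (parity, ΔS, ΔJ).
(b)–(e): allowed.
(b)–(f): forbidden (ΔS).
(c)–(d): forbidden (ΔS).
(c)–(e): forbidden (parity, ΔL, ΔJ).
(c)–(f): forbidden (parity, ΔS).
(d)–(e): forbidden (ΔS, ΔL, ΔJ).
(d)–(f): allowed.
(e)–(f): forbidden (parity, ΔS, ΔL, ΔJ).
Allowed pairs: 4 of 15.

4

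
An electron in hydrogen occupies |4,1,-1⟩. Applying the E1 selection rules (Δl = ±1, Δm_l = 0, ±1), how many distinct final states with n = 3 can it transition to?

4

E1 requires Δl = ±1, so l_f ∈ {0, 2}; with 0 ≤ l_f ≤ n_f−1 = 2, the allowed l_f values are {0, 2}.
For l_f = 0: m_f ∈ {m_i−1, m_i, m_i+1} ∩ [−0, 0] = {0} → 1 state.
For l_f = 2: m_f ∈ {m_i−1, m_i, m_i+1} ∩ [−2, 2] = {-2, -1, 0} → 3 states.
Total: 4.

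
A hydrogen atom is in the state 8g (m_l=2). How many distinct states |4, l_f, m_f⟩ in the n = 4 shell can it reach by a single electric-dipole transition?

E1 requires Δl = ±1, so l_f ∈ {3, 5}; with 0 ≤ l_f ≤ n_f−1 = 3, the allowed l_f values are {3}.
For l_f = 3: m_f ∈ {m_i−1, m_i, m_i+1} ∩ [−3, 3] = {1, 2, 3} → 3 states.
Total: 3.

3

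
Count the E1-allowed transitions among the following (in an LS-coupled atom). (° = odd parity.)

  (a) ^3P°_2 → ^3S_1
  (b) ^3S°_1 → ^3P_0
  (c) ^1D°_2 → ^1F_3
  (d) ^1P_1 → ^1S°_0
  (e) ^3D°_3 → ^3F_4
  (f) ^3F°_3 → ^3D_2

6

(a) allowed
(b) allowed
(c) allowed
(d) allowed
(e) allowed
(f) allowed
Total allowed: 6 of 6.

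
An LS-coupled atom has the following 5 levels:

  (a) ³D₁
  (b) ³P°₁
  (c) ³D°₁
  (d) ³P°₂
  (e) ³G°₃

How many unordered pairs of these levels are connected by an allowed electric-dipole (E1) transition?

(a)–(b): allowed.
(a)–(c): allowed.
(a)–(d): allowed.
(a)–(e): forbidden (ΔL, ΔJ).
(b)–(c): forbidden (parity).
(b)–(d): forbidden (parity).
(b)–(e): forbidden (parity, ΔL, ΔJ).
(c)–(d): forbidden (parity).
(c)–(e): forbidden (parity, ΔL, ΔJ).
(d)–(e): forbidden (parity, ΔL).
Allowed pairs: 3 of 10.

3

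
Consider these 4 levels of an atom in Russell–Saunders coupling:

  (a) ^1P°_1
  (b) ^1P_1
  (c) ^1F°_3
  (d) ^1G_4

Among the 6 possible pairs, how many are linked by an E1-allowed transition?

2

(a)–(b): allowed.
(a)–(c): forbidden (parity, ΔL, ΔJ).
(a)–(d): forbidden (ΔL, ΔJ).
(b)–(c): forbidden (ΔL, ΔJ).
(b)–(d): forbidden (parity, ΔL, ΔJ).
(c)–(d): allowed.
Allowed pairs: 2 of 6.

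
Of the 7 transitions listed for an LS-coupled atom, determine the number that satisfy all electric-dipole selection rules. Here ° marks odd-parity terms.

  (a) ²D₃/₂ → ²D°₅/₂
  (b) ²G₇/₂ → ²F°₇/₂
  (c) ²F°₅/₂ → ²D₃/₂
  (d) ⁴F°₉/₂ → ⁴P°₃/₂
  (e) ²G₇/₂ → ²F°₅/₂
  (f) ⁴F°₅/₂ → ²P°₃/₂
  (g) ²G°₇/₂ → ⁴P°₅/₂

4

(a) allowed
(b) allowed
(c) allowed
(d) forbidden (parity, ΔL, ΔJ fail)
(e) allowed
(f) forbidden (parity, ΔS, ΔL fail)
(g) forbidden (parity, ΔS, ΔL fail)
Total allowed: 4 of 7.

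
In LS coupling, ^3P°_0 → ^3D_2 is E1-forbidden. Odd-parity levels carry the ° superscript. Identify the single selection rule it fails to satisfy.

Initial level: S=1, L=1, J=0, parity odd. Final level: S=1, L=2, J=2, parity even.
ΔS = 0: S: 1 → 1 — satisfied.
Parity must change: odd → even — satisfied.
ΔL = 0, ±1 (not L=0↔0): L: 1 → 2, ΔL = +1 — satisfied.
ΔJ = 0, ±1 (not J=0↔0): J: 0 → 2, ΔJ = +2 — violated.

the ΔJ = 0, ±1 rule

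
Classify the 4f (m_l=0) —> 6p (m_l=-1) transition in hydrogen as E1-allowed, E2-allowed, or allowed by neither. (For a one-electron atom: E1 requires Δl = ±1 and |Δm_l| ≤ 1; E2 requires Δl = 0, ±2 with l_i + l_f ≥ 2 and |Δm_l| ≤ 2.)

Δl = 1 − 3 = -2; l_i + l_f = 4.
Δm_l = -1.
E1 (Δl = ±1, |Δm_l| ≤ 1): not satisfied.
E2 (Δl = 0,±2, l_i+l_f ≥ 2, |Δm_l| ≤ 2): satisfied.

E2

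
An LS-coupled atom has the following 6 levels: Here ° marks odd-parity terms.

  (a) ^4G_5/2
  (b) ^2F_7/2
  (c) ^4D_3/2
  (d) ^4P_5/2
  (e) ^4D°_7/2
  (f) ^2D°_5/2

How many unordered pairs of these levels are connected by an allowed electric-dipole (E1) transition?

(a)–(b): forbidden (parity, ΔS).
(a)–(c): forbidden (parity, ΔL).
(a)–(d): forbidden (parity, ΔL).
(a)–(e): forbidden (ΔL).
(a)–(f): forbidden (ΔS, ΔL).
(b)–(c): forbidden (parity, ΔS, ΔJ).
(b)–(d): forbidden (parity, ΔS, ΔL).
(b)–(e): forbidden (ΔS).
(b)–(f): allowed.
(c)–(d): forbidden (parity).
(c)–(e): forbidden (ΔJ).
(c)–(f): forbidden (ΔS).
(d)–(e): allowed.
(d)–(f): forbidden (ΔS).
(e)–(f): forbidden (parity, ΔS).
Allowed pairs: 2 of 15.

2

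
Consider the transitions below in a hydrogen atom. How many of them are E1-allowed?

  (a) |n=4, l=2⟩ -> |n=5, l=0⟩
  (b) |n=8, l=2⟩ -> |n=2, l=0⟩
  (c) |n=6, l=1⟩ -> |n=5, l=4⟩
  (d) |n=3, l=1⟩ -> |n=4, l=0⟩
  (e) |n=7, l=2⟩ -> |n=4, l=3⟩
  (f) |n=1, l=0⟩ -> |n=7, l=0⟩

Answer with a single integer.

(a) forbidden — Δl = -2 (E1 requires Δl = ±1)
(b) forbidden — Δl = -2 (E1 requires Δl = ±1)
(c) forbidden — Δl = +3 (E1 requires Δl = ±1)
(d) allowed
(e) allowed
(f) forbidden — Δl = +0 (E1 requires Δl = ±1)
Total allowed: 2 of 6.

2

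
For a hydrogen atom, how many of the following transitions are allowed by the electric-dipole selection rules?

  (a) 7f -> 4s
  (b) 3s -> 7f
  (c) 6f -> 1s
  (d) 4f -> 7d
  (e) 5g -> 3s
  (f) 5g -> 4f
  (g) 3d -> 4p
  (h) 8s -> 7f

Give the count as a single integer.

(a) forbidden — Δl = -3 (E1 requires Δl = ±1)
(b) forbidden — Δl = +3 (E1 requires Δl = ±1)
(c) forbidden — Δl = -3 (E1 requires Δl = ±1)
(d) allowed
(e) forbidden — Δl = -4 (E1 requires Δl = ±1)
(f) allowed
(g) allowed
(h) forbidden — Δl = +3 (E1 requires Δl = ±1)
Total allowed: 3 of 8.

3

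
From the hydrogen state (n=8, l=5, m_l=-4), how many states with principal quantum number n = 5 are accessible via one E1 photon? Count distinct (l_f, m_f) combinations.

E1 requires Δl = ±1, so l_f ∈ {4, 6}; with 0 ≤ l_f ≤ n_f−1 = 4, the allowed l_f values are {4}.
For l_f = 4: m_f ∈ {m_i−1, m_i, m_i+1} ∩ [−4, 4] = {-4, -3} → 2 states.
Total: 2.

2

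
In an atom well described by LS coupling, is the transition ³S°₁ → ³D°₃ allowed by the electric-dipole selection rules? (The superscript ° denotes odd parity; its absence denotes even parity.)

Parity must change: odd → odd — ✗.
ΔJ = 0, ±1 (not J=0↔0): J: 1 → 3, ΔJ = +2 — ✗.
ΔL = 0, ±1 (not L=0↔0): L: 0 → 2, ΔL = +2 — ✗.
ΔS = 0: S: 1 → 1 — ✓.
Rule(s) violated: parity, ΔL, ΔJ.

forbidden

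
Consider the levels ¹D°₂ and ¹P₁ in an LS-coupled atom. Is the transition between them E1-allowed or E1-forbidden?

Reading off the term symbols: S 0→0, L 2→1, J 2→1, parity odd→even.
Parity must change: odd → even — ok.
ΔS = 0: S: 0 → 0 — ok.
ΔL = 0, ±1 (not L=0↔0): L: 2 → 1, ΔL = -1 — ok.
ΔJ = 0, ±1 (not J=0↔0): J: 2 → 1, ΔJ = -1 — ok.
All four E1 rules are satisfied.

allowed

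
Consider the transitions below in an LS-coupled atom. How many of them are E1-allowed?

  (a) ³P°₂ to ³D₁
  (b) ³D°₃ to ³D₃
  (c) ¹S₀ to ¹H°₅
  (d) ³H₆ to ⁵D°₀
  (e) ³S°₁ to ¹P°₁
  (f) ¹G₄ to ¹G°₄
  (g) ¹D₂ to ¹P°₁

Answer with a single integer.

(a) allowed
(b) allowed
(c) forbidden (ΔL, ΔJ fail)
(d) forbidden (ΔS, ΔL, ΔJ fail)
(e) forbidden (parity, ΔS fail)
(f) allowed
(g) allowed
Total allowed: 4 of 7.

4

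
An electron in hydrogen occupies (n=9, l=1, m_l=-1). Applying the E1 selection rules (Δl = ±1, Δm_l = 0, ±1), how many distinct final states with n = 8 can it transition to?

E1 requires Δl = ±1, so l_f ∈ {0, 2}; with 0 ≤ l_f ≤ n_f−1 = 7, the allowed l_f values are {0, 2}.
For l_f = 0: m_f ∈ {m_i−1, m_i, m_i+1} ∩ [−0, 0] = {0} → 1 state.
For l_f = 2: m_f ∈ {m_i−1, m_i, m_i+1} ∩ [−2, 2] = {-2, -1, 0} → 3 states.
Total: 4.

4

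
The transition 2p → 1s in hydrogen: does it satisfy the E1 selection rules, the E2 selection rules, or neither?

Δl = 0 − 1 = -1; l_i + l_f = 1.
E1 (Δl = ±1): satisfied.
E2 (Δl = 0,±2, l_i+l_f ≥ 2): not satisfied.

E1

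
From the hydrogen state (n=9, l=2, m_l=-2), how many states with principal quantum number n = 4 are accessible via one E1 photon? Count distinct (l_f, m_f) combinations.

E1 requires Δl = ±1, so l_f ∈ {1, 3}; with 0 ≤ l_f ≤ n_f−1 = 3, the allowed l_f values are {1, 3}.
For l_f = 1: m_f ∈ {m_i−1, m_i, m_i+1} ∩ [−1, 1] = {-1} → 1 state.
For l_f = 3: m_f ∈ {m_i−1, m_i, m_i+1} ∩ [−3, 3] = {-3, -2, -1} → 3 states.
Total: 4.

4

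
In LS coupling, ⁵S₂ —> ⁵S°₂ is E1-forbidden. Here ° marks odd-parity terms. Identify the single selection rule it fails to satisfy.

Initial level: S=2, L=0, J=2, parity even. Final level: S=2, L=0, J=2, parity odd.
Parity must change: even → odd — ok.
ΔS = 0: S: 2 → 2 — ok.
ΔL = 0, ±1 (not L=0↔0): L: 0 → 0, ΔL = +0 — fails.
ΔJ = 0, ±1 (not J=0↔0): J: 2 → 2, ΔJ = +0 — ok.

the L=0 ↔ L=0 exclusion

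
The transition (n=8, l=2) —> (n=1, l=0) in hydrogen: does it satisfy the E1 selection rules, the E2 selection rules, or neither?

E2

Δl = 0 − 2 = -2; l_i + l_f = 2.
E1 (Δl = ±1): not satisfied.
E2 (Δl = 0,±2, l_i+l_f ≥ 2): satisfied.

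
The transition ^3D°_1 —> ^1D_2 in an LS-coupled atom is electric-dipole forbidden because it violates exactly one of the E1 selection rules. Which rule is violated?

Parity must change: odd → even — passes.
ΔS = 0: S: 1 → 0 — fails.
ΔL = 0, ±1 (not L=0↔0): L: 2 → 2, ΔL = +0 — passes.
ΔJ = 0, ±1 (not J=0↔0): J: 1 → 2, ΔJ = +1 — passes.

the ΔS = 0 rule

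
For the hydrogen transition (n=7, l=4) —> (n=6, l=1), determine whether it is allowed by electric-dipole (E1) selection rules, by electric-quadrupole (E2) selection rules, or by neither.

neither

Δl = 1 − 4 = -3; l_i + l_f = 5.
E1 (Δl = ±1): not satisfied.
E2 (Δl = 0,±2, l_i+l_f ≥ 2): not satisfied.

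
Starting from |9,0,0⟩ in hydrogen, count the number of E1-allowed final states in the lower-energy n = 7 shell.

E1 requires Δl = ±1, so l_f ∈ {-1, 1}; with 0 ≤ l_f ≤ n_f−1 = 6, the allowed l_f values are {1}.
For l_f = 1: m_f ∈ {m_i−1, m_i, m_i+1} ∩ [−1, 1] = {-1, 0, 1} → 3 states.
Total: 3.

3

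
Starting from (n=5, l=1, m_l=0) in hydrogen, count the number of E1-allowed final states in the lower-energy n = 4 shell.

E1 requires Δl = ±1, so l_f ∈ {0, 2}; with 0 ≤ l_f ≤ n_f−1 = 3, the allowed l_f values are {0, 2}.
For l_f = 0: m_f ∈ {m_i−1, m_i, m_i+1} ∩ [−0, 0] = {0} → 1 state.
For l_f = 2: m_f ∈ {m_i−1, m_i, m_i+1} ∩ [−2, 2] = {-1, 0, 1} → 3 states.
Total: 4.

4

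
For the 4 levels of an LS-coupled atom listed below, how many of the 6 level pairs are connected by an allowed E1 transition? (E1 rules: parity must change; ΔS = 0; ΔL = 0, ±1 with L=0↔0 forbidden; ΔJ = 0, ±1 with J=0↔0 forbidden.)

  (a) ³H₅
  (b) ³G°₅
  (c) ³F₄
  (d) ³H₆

(a)–(b): allowed.
(a)–(c): forbidden (parity, ΔL).
(a)–(d): forbidden (parity).
(b)–(c): allowed.
(b)–(d): allowed.
(c)–(d): forbidden (parity, ΔL, ΔJ).
Allowed pairs: 3 of 6.

3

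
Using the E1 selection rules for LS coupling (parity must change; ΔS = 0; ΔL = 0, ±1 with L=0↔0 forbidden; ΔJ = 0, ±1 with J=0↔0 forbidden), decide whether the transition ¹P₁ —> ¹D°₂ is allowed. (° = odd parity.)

Parity must change: even → odd — ✓.
ΔS = 0: S: 0 → 0 — ✓.
ΔL = 0, ±1 (not L=0↔0): L: 1 → 2, ΔL = +1 — ✓.
ΔJ = 0, ±1 (not J=0↔0): J: 1 → 2, ΔJ = +1 — ✓.
All four E1 rules are satisfied.

allowed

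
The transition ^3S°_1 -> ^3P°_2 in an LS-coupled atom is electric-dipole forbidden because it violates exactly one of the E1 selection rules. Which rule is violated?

parity

Initial level: S=1, L=0, J=1, parity odd. Final level: S=1, L=1, J=2, parity odd.
Parity must change: odd → odd — fails.
ΔS = 0: S: 1 → 1 — passes.
ΔL = 0, ±1 (not L=0↔0): L: 0 → 1, ΔL = +1 — passes.
ΔJ = 0, ±1 (not J=0↔0): J: 1 → 2, ΔJ = +1 — passes.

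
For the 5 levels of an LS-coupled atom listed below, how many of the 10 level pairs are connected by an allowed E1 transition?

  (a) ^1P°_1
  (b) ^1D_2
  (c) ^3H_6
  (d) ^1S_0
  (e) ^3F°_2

(a)–(b): allowed.
(a)–(c): forbidden (ΔS, ΔL, ΔJ).
(a)–(d): allowed.
(a)–(e): forbidden (parity, ΔS, ΔL).
(b)–(c): forbidden (parity, ΔS, ΔL, ΔJ).
(b)–(d): forbidden (parity, ΔL, ΔJ).
(b)–(e): forbidden (ΔS).
(c)–(d): forbidden (parity, ΔS, ΔL, ΔJ).
(c)–(e): forbidden (ΔL, ΔJ).
(d)–(e): forbidden (ΔS, ΔL, ΔJ).
Allowed pairs: 2 of 10.

2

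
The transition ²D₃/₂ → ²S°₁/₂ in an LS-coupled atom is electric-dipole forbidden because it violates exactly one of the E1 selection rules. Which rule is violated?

the ΔL = 0, ±1 rule

Reading off the term symbols: S 1/2→1/2, L 2→0, J 3/2→1/2, parity even→odd.
ΔS = 0: S: 1/2 → 1/2 — passes.
ΔL = 0, ±1 (not L=0↔0): L: 2 → 0, ΔL = -2 — fails.
ΔJ = 0, ±1 (not J=0↔0): J: 3/2 → 1/2, ΔJ = -1 — passes.
Parity must change: even → odd — passes.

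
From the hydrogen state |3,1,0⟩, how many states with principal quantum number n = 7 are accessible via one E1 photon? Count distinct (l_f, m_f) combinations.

4

E1 requires Δl = ±1, so l_f ∈ {0, 2}; with 0 ≤ l_f ≤ n_f−1 = 6, the allowed l_f values are {0, 2}.
For l_f = 0: m_f ∈ {m_i−1, m_i, m_i+1} ∩ [−0, 0] = {0} → 1 state.
For l_f = 2: m_f ∈ {m_i−1, m_i, m_i+1} ∩ [−2, 2] = {-1, 0, 1} → 3 states.
Total: 4.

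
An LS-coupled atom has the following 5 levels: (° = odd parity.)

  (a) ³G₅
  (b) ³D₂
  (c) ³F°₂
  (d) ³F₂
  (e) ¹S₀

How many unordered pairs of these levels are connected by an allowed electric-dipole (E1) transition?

2

(a)–(b): forbidden (parity, ΔL, ΔJ).
(a)–(c): forbidden (ΔJ).
(a)–(d): forbidden (parity, ΔJ).
(a)–(e): forbidden (parity, ΔS, ΔL, ΔJ).
(b)–(c): allowed.
(b)–(d): forbidden (parity).
(b)–(e): forbidden (parity, ΔS, ΔL, ΔJ).
(c)–(d): allowed.
(c)–(e): forbidden (ΔS, ΔL, ΔJ).
(d)–(e): forbidden (parity, ΔS, ΔL, ΔJ).
Allowed pairs: 2 of 10.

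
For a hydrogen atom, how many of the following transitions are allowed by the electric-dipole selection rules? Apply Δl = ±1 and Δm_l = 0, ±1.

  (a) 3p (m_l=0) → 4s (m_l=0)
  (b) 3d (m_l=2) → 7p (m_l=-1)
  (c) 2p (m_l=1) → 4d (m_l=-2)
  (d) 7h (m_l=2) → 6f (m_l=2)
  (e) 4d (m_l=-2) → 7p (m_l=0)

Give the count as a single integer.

(a) allowed
(b) forbidden — Δm_l = -3 (E1 requires Δm_l = 0, ±1)
(c) forbidden — Δm_l = -3 (E1 requires Δm_l = 0, ±1)
(d) forbidden — Δl = -2 (E1 requires Δl = ±1)
(e) forbidden — Δm_l = +2 (E1 requires Δm_l = 0, ±1)
Total allowed: 1 of 5.

1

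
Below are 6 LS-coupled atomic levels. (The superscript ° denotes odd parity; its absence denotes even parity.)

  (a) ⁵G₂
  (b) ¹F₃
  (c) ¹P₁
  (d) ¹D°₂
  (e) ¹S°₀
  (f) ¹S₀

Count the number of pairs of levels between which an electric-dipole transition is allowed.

(a)–(b): forbidden (parity, ΔS).
(a)–(c): forbidden (parity, ΔS, ΔL).
(a)–(d): forbidden (ΔS, ΔL).
(a)–(e): forbidden (ΔS, ΔL, ΔJ).
(a)–(f): forbidden (parity, ΔS, ΔL, ΔJ).
(b)–(c): forbidden (parity, ΔL, ΔJ).
(b)–(d): allowed.
(b)–(e): forbidden (ΔL, ΔJ).
(b)–(f): forbidden (parity, ΔL, ΔJ).
(c)–(d): allowed.
(c)–(e): allowed.
(c)–(f): forbidden (parity).
(d)–(e): forbidden (parity, ΔL, ΔJ).
(d)–(f): forbidden (ΔL, ΔJ).
(e)–(f): forbidden (ΔL, ΔJ).
Allowed pairs: 3 of 15.

3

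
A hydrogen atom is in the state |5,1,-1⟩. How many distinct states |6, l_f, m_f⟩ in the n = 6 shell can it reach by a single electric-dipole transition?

E1 requires Δl = ±1, so l_f ∈ {0, 2}; with 0 ≤ l_f ≤ n_f−1 = 5, the allowed l_f values are {0, 2}.
For l_f = 0: m_f ∈ {m_i−1, m_i, m_i+1} ∩ [−0, 0] = {0} → 1 state.
For l_f = 2: m_f ∈ {m_i−1, m_i, m_i+1} ∩ [−2, 2] = {-2, -1, 0} → 3 states.
Total: 4.

4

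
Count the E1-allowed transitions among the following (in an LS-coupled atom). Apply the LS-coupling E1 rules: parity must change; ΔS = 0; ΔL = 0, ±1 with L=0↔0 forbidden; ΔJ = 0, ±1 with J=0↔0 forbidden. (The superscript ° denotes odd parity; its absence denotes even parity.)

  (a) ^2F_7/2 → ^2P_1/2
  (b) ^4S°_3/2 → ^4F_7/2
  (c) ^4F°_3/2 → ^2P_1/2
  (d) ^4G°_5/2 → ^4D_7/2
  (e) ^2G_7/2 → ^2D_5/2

0

(a) forbidden (parity, ΔL, ΔJ fail)
(b) forbidden (ΔL, ΔJ fail)
(c) forbidden (ΔS, ΔL fail)
(d) forbidden (ΔL fails)
(e) forbidden (parity, ΔL fail)
Total allowed: 0 of 5.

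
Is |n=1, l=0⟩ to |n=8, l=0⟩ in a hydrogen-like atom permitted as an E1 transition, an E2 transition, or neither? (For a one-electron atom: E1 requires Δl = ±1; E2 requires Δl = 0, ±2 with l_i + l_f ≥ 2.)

neither

Δl = 0 − 0 = +0; l_i + l_f = 0.
E1 (Δl = ±1): not satisfied.
E2 (Δl = 0,±2, l_i+l_f ≥ 2): not satisfied.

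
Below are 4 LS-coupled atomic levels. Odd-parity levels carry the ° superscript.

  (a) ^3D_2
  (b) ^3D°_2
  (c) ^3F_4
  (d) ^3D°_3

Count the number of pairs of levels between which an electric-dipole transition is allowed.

(a)–(b): allowed.
(a)–(c): forbidden (parity, ΔJ).
(a)–(d): allowed.
(b)–(c): forbidden (ΔJ).
(b)–(d): forbidden (parity).
(c)–(d): allowed.
Allowed pairs: 3 of 6.

3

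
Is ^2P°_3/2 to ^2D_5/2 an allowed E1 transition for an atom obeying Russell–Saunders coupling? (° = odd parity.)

allowed

Reading off the term symbols: S 1/2→1/2, L 1→2, J 3/2→5/2, parity odd→even.
ΔJ = 0, ±1 (not J=0↔0): J: 3/2 → 5/2, ΔJ = +1 — satisfied.
ΔL = 0, ±1 (not L=0↔0): L: 1 → 2, ΔL = +1 — satisfied.
Parity must change: odd → even — satisfied.
ΔS = 0: S: 1/2 → 1/2 — satisfied.
All four E1 rules are satisfied.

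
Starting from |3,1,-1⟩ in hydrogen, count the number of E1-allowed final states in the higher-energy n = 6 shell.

4

E1 requires Δl = ±1, so l_f ∈ {0, 2}; with 0 ≤ l_f ≤ n_f−1 = 5, the allowed l_f values are {0, 2}.
For l_f = 0: m_f ∈ {m_i−1, m_i, m_i+1} ∩ [−0, 0] = {0} → 1 state.
For l_f = 2: m_f ∈ {m_i−1, m_i, m_i+1} ∩ [−2, 2] = {-2, -1, 0} → 3 states.
Total: 4.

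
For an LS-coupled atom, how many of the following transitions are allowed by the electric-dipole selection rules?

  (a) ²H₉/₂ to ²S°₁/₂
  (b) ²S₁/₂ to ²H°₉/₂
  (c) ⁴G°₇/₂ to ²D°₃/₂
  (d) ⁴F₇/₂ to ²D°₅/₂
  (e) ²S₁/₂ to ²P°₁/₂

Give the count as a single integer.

1

(a) forbidden (ΔL, ΔJ fail)
(b) forbidden (ΔL, ΔJ fail)
(c) forbidden (parity, ΔS, ΔL, ΔJ fail)
(d) forbidden (ΔS fails)
(e) allowed
Total allowed: 1 of 5.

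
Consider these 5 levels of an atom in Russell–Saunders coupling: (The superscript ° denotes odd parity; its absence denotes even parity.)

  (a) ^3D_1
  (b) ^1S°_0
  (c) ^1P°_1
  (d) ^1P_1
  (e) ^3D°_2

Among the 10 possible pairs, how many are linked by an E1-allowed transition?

(a)–(b): forbidden (ΔS, ΔL).
(a)–(c): forbidden (ΔS).
(a)–(d): forbidden (parity, ΔS).
(a)–(e): allowed.
(b)–(c): forbidden (parity).
(b)–(d): allowed.
(b)–(e): forbidden (parity, ΔS, ΔL, ΔJ).
(c)–(d): allowed.
(c)–(e): forbidden (parity, ΔS).
(d)–(e): forbidden (ΔS).
Allowed pairs: 3 of 10.

3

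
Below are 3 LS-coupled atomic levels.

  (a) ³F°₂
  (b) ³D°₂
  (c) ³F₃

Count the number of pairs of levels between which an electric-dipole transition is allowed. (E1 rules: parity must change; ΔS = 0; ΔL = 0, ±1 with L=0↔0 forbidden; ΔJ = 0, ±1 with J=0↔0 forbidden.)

(a)–(b): forbidden (parity).
(a)–(c): allowed.
(b)–(c): allowed.
Allowed pairs: 2 of 3.

2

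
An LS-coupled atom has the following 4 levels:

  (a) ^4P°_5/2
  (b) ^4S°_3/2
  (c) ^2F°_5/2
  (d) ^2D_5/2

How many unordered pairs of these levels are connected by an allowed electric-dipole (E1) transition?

1

(a)–(b): forbidden (parity).
(a)–(c): forbidden (parity, ΔS, ΔL).
(a)–(d): forbidden (ΔS).
(b)–(c): forbidden (parity, ΔS, ΔL).
(b)–(d): forbidden (ΔS, ΔL).
(c)–(d): allowed.
Allowed pairs: 1 of 6.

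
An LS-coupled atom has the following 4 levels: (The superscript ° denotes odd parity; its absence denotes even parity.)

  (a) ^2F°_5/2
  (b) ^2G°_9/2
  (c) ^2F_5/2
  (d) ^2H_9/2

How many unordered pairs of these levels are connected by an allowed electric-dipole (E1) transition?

2

(a)–(b): forbidden (parity, ΔJ).
(a)–(c): allowed.
(a)–(d): forbidden (ΔL, ΔJ).
(b)–(c): forbidden (ΔJ).
(b)–(d): allowed.
(c)–(d): forbidden (parity, ΔL, ΔJ).
Allowed pairs: 2 of 6.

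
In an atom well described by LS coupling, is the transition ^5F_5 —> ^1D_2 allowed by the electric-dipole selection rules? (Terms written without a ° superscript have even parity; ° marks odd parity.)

forbidden

Initial level: S=2, L=3, J=5, parity even. Final level: S=0, L=2, J=2, parity even.
Parity must change: even → even — ✗.
ΔS = 0: S: 2 → 0 — ✗.
ΔL = 0, ±1 (not L=0↔0): L: 3 → 2, ΔL = -1 — ✓.
ΔJ = 0, ±1 (not J=0↔0): J: 5 → 2, ΔJ = -3 — ✗.
Rule(s) violated: parity, ΔS, ΔJ.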